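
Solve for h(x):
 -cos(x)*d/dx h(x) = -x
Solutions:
 h(x) = C1 + Integral(x/cos(x), x)


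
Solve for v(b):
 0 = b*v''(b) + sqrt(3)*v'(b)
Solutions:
 v(b) = C1 + C2*b^(1 - sqrt(3))


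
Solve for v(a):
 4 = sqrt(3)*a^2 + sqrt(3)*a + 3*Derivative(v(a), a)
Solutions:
 v(a) = C1 - sqrt(3)*a^3/9 - sqrt(3)*a^2/6 + 4*a/3


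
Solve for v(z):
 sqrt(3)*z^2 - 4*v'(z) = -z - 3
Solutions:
 v(z) = C1 + sqrt(3)*z^3/12 + z^2/8 + 3*z/4


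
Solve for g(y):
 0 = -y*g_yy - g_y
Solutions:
 g(y) = C1 + C2*log(y)


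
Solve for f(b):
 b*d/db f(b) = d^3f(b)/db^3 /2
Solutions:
 f(b) = C1 + Integral(C2*airyai(2^(1/3)*b) + C3*airybi(2^(1/3)*b), b)


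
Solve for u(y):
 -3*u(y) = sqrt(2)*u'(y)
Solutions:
 u(y) = C1*exp(-3*sqrt(2)*y/2)


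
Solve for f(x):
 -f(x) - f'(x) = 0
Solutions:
 f(x) = C1*exp(-x)


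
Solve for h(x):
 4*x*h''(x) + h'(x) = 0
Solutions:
 h(x) = C1 + C2*x^(3/4)


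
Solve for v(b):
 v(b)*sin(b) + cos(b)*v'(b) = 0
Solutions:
 v(b) = C1*cos(b)


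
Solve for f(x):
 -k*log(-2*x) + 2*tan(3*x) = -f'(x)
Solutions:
 f(x) = C1 + k*x*(log(-x) - 1) + k*x*log(2) + 2*log(cos(3*x))/3


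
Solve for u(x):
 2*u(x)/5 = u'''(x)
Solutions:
 u(x) = C3*exp(2^(1/3)*5^(2/3)*x/5) + (C1*sin(2^(1/3)*sqrt(3)*5^(2/3)*x/10) + C2*cos(2^(1/3)*sqrt(3)*5^(2/3)*x/10))*exp(-2^(1/3)*5^(2/3)*x/10)


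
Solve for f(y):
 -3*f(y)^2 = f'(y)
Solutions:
 f(y) = 1/(C1 + 3*y)


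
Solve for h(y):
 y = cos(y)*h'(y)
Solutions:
 h(y) = C1 + Integral(y/cos(y), y)


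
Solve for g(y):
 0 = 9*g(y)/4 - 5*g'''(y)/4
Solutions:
 g(y) = C3*exp(15^(2/3)*y/5) + (C1*sin(3*3^(1/6)*5^(2/3)*y/10) + C2*cos(3*3^(1/6)*5^(2/3)*y/10))*exp(-15^(2/3)*y/10)


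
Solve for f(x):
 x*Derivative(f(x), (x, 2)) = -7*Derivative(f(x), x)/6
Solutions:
 f(x) = C1 + C2/x^(1/6)


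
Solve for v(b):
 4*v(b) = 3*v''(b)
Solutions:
 v(b) = C1*exp(-2*sqrt(3)*b/3) + C2*exp(2*sqrt(3)*b/3)


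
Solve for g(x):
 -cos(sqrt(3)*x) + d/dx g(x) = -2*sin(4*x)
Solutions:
 g(x) = C1 + sqrt(3)*sin(sqrt(3)*x)/3 + cos(4*x)/2


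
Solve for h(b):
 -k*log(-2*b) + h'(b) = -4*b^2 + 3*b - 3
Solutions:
 h(b) = C1 - 4*b^3/3 + 3*b^2/2 + b*k*log(-b) + b*(-k + k*log(2) - 3)


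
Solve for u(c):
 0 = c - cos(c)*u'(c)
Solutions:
 u(c) = C1 + Integral(c/cos(c), c)


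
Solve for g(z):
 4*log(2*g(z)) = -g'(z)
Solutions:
 Integral(1/(log(_y) + log(2)), (_y, g(z)))/4 = C1 - z


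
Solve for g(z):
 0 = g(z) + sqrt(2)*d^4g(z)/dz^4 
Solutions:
 g(z) = (C1*sin(2^(3/8)*z/2) + C2*cos(2^(3/8)*z/2))*exp(-2^(3/8)*z/2) + (C3*sin(2^(3/8)*z/2) + C4*cos(2^(3/8)*z/2))*exp(2^(3/8)*z/2)


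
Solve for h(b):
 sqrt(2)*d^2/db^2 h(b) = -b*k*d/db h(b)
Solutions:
 h(b) = Piecewise((-2^(3/4)*sqrt(pi)*C1*erf(2^(1/4)*b*sqrt(k)/2)/(2*sqrt(k)) - C2, (k > 0) | (k < 0)), (-C1*b - C2, True))


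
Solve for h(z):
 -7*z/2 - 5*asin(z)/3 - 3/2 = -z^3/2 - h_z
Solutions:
 h(z) = C1 - z^4/8 + 7*z^2/4 + 5*z*asin(z)/3 + 3*z/2 + 5*sqrt(1 - z^2)/3


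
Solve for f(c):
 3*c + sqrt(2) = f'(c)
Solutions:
 f(c) = C1 + 3*c^2/2 + sqrt(2)*c


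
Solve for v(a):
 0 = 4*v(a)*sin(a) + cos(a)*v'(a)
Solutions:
 v(a) = C1*cos(a)^4


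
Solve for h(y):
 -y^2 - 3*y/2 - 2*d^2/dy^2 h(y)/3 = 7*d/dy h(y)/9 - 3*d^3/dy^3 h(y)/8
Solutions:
 h(y) = C1 + C2*exp(2*y*(4 - sqrt(58))/9) + C3*exp(2*y*(4 + sqrt(58))/9) - 3*y^3/7 + 27*y^2/196 - 2025*y/1372


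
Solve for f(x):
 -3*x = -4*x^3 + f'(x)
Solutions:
 f(x) = C1 + x^4 - 3*x^2/2


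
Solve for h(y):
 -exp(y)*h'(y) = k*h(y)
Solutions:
 h(y) = C1*exp(k*exp(-y))


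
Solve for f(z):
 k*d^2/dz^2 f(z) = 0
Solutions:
 f(z) = C1 + C2*z


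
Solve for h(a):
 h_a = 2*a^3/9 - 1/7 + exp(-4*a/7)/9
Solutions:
 h(a) = C1 + a^4/18 - a/7 - 7*exp(-4*a/7)/36


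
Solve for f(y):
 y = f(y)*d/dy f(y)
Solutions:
 f(y) = -sqrt(C1 + y^2)
 f(y) = sqrt(C1 + y^2)


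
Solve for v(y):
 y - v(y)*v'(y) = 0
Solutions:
 v(y) = -sqrt(C1 + y^2)
 v(y) = sqrt(C1 + y^2)


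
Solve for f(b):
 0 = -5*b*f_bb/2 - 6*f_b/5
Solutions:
 f(b) = C1 + C2*b^(13/25)


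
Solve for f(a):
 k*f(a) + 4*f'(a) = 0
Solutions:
 f(a) = C1*exp(-a*k/4)


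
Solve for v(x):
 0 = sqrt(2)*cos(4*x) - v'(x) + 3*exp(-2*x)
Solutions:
 v(x) = C1 + sqrt(2)*sin(4*x)/4 - 3*exp(-2*x)/2


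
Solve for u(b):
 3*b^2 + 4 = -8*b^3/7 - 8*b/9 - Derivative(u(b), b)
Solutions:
 u(b) = C1 - 2*b^4/7 - b^3 - 4*b^2/9 - 4*b


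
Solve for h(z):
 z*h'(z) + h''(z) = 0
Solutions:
 h(z) = C1 + C2*erf(sqrt(2)*z/2)


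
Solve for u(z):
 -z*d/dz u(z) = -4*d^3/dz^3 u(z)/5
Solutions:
 u(z) = C1 + Integral(C2*airyai(10^(1/3)*z/2) + C3*airybi(10^(1/3)*z/2), z)


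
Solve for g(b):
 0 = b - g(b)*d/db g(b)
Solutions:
 g(b) = -sqrt(C1 + b^2)
 g(b) = sqrt(C1 + b^2)


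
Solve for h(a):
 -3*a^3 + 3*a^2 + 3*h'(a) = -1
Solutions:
 h(a) = C1 + a^4/4 - a^3/3 - a/3


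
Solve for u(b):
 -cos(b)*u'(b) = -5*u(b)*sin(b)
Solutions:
 u(b) = C1/cos(b)^5


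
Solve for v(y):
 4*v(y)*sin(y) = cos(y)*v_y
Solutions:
 v(y) = C1/cos(y)^4


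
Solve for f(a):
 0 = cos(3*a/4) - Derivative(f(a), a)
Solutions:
 f(a) = C1 + 4*sin(3*a/4)/3


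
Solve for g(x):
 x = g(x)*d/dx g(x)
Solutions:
 g(x) = -sqrt(C1 + x^2)
 g(x) = sqrt(C1 + x^2)


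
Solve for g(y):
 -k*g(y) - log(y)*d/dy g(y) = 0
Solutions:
 g(y) = C1*exp(-k*li(y))


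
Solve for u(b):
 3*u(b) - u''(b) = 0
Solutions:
 u(b) = C1*exp(-sqrt(3)*b) + C2*exp(sqrt(3)*b)


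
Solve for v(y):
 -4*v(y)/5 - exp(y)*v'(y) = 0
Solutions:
 v(y) = C1*exp(4*exp(-y)/5)


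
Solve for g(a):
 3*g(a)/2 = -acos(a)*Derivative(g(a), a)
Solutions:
 g(a) = C1*exp(-3*Integral(1/acos(a), a)/2)


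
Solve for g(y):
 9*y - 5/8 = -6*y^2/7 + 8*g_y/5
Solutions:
 g(y) = C1 + 5*y^3/28 + 45*y^2/16 - 25*y/64


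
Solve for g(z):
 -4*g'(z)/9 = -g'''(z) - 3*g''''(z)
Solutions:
 g(z) = C1 + C2*exp(-z*((6*sqrt(78) + 53)^(-1/3) + 2 + (6*sqrt(78) + 53)^(1/3))/18)*sin(sqrt(3)*z*(-(6*sqrt(78) + 53)^(1/3) + (6*sqrt(78) + 53)^(-1/3))/18) + C3*exp(-z*((6*sqrt(78) + 53)^(-1/3) + 2 + (6*sqrt(78) + 53)^(1/3))/18)*cos(sqrt(3)*z*(-(6*sqrt(78) + 53)^(1/3) + (6*sqrt(78) + 53)^(-1/3))/18) + C4*exp(z*(-1 + (6*sqrt(78) + 53)^(-1/3) + (6*sqrt(78) + 53)^(1/3))/9)


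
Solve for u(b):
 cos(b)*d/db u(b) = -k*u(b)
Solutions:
 u(b) = C1*exp(k*(log(sin(b) - 1) - log(sin(b) + 1))/2)


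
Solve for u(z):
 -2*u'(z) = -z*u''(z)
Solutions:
 u(z) = C1 + C2*z^3


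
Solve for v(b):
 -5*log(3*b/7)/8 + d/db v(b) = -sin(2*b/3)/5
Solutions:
 v(b) = C1 + 5*b*log(b)/8 - 5*b*log(7)/8 - 5*b/8 + 5*b*log(3)/8 + 3*cos(2*b/3)/10


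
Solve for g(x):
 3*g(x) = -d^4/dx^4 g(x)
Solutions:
 g(x) = (C1*sin(sqrt(2)*3^(1/4)*x/2) + C2*cos(sqrt(2)*3^(1/4)*x/2))*exp(-sqrt(2)*3^(1/4)*x/2) + (C3*sin(sqrt(2)*3^(1/4)*x/2) + C4*cos(sqrt(2)*3^(1/4)*x/2))*exp(sqrt(2)*3^(1/4)*x/2)


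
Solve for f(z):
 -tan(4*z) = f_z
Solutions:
 f(z) = C1 + log(cos(4*z))/4


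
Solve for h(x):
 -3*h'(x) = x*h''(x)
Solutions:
 h(x) = C1 + C2/x^2


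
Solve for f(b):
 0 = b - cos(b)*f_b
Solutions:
 f(b) = C1 + Integral(b/cos(b), b)


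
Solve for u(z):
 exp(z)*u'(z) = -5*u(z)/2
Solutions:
 u(z) = C1*exp(5*exp(-z)/2)


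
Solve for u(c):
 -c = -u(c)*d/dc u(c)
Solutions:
 u(c) = -sqrt(C1 + c^2)
 u(c) = sqrt(C1 + c^2)


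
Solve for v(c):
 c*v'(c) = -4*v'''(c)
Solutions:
 v(c) = C1 + Integral(C2*airyai(-2^(1/3)*c/2) + C3*airybi(-2^(1/3)*c/2), c)


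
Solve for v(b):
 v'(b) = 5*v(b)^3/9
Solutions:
 v(b) = -3*sqrt(2)*sqrt(-1/(C1 + 5*b))/2
 v(b) = 3*sqrt(2)*sqrt(-1/(C1 + 5*b))/2


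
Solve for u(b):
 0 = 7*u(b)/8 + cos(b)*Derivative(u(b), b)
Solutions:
 u(b) = C1*(sin(b) - 1)^(7/16)/(sin(b) + 1)^(7/16)


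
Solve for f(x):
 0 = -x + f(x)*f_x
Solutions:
 f(x) = -sqrt(C1 + x^2)
 f(x) = sqrt(C1 + x^2)


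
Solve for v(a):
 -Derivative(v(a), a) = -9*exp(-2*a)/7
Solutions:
 v(a) = C1 - 9*exp(-2*a)/14


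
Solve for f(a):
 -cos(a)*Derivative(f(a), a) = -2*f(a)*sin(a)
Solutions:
 f(a) = C1/cos(a)^2


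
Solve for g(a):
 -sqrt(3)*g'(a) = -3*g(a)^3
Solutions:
 g(a) = -sqrt(2)*sqrt(-1/(C1 + sqrt(3)*a))/2
 g(a) = sqrt(2)*sqrt(-1/(C1 + sqrt(3)*a))/2


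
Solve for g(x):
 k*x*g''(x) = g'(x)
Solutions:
 g(x) = C1 + x^(((re(k) + 1)*re(k) + im(k)^2)/(re(k)^2 + im(k)^2))*(C2*sin(log(x)*Abs(im(k))/(re(k)^2 + im(k)^2)) + C3*cos(log(x)*im(k)/(re(k)^2 + im(k)^2)))


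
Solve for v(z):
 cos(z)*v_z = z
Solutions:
 v(z) = C1 + Integral(z/cos(z), z)


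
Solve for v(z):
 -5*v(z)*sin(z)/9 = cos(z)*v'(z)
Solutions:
 v(z) = C1*cos(z)^(5/9)


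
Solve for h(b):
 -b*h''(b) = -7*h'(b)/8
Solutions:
 h(b) = C1 + C2*b^(15/8)


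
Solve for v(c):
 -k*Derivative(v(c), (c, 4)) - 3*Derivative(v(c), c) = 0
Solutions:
 v(c) = C1 + C2*exp(3^(1/3)*c*(-1/k)^(1/3)) + C3*exp(c*(-1/k)^(1/3)*(-3^(1/3) + 3^(5/6)*I)/2) + C4*exp(-c*(-1/k)^(1/3)*(3^(1/3) + 3^(5/6)*I)/2)


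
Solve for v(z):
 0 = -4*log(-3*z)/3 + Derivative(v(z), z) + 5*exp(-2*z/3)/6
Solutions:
 v(z) = C1 + 4*z*log(-z)/3 + 4*z*(-1 + log(3))/3 + 5*exp(-2*z/3)/4


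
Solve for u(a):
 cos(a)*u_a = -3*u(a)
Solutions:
 u(a) = C1*(sin(a) - 1)^(3/2)/(sin(a) + 1)^(3/2)


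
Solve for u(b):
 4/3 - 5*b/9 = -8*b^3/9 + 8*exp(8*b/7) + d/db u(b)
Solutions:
 u(b) = C1 + 2*b^4/9 - 5*b^2/18 + 4*b/3 - 7*exp(8*b/7)


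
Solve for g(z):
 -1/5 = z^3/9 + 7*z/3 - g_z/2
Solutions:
 g(z) = C1 + z^4/18 + 7*z^2/3 + 2*z/5


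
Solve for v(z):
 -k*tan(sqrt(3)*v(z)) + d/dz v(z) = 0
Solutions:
 v(z) = sqrt(3)*(pi - asin(C1*exp(sqrt(3)*k*z)))/3
 v(z) = sqrt(3)*asin(C1*exp(sqrt(3)*k*z))/3


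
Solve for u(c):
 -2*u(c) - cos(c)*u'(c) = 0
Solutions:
 u(c) = C1*(sin(c) - 1)/(sin(c) + 1)


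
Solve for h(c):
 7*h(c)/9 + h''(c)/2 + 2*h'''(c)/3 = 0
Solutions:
 h(c) = C1*exp(c*(-6 + 3*3^(1/3)/(4*sqrt(826) + 115)^(1/3) + 3^(2/3)*(4*sqrt(826) + 115)^(1/3))/24)*sin(3^(1/6)*c*(-(4*sqrt(826) + 115)^(1/3) + 3^(2/3)/(4*sqrt(826) + 115)^(1/3))/8) + C2*exp(c*(-6 + 3*3^(1/3)/(4*sqrt(826) + 115)^(1/3) + 3^(2/3)*(4*sqrt(826) + 115)^(1/3))/24)*cos(3^(1/6)*c*(-(4*sqrt(826) + 115)^(1/3) + 3^(2/3)/(4*sqrt(826) + 115)^(1/3))/8) + C3*exp(-c*(3*3^(1/3)/(4*sqrt(826) + 115)^(1/3) + 3 + 3^(2/3)*(4*sqrt(826) + 115)^(1/3))/12)


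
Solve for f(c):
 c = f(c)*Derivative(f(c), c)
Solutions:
 f(c) = -sqrt(C1 + c^2)
 f(c) = sqrt(C1 + c^2)


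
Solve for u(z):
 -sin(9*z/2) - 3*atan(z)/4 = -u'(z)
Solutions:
 u(z) = C1 + 3*z*atan(z)/4 - 3*log(z^2 + 1)/8 - 2*cos(9*z/2)/9


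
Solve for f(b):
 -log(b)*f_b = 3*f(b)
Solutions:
 f(b) = C1*exp(-3*li(b))


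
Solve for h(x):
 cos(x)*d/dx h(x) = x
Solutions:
 h(x) = C1 + Integral(x/cos(x), x)


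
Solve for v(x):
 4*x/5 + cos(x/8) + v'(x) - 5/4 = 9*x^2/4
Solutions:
 v(x) = C1 + 3*x^3/4 - 2*x^2/5 + 5*x/4 - 8*sin(x/8)


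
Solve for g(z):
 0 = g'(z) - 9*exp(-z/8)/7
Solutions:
 g(z) = C1 - 72*exp(-z/8)/7


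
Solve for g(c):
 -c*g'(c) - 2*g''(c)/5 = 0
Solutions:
 g(c) = C1 + C2*erf(sqrt(5)*c/2)


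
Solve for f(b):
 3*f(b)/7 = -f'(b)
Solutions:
 f(b) = C1*exp(-3*b/7)


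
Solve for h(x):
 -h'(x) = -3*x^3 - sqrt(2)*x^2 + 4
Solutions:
 h(x) = C1 + 3*x^4/4 + sqrt(2)*x^3/3 - 4*x


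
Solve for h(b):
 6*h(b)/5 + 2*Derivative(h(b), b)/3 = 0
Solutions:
 h(b) = C1*exp(-9*b/5)


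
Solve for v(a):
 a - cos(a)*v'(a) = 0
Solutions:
 v(a) = C1 + Integral(a/cos(a), a)


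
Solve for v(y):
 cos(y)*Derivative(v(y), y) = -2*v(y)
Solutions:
 v(y) = C1*(sin(y) - 1)/(sin(y) + 1)


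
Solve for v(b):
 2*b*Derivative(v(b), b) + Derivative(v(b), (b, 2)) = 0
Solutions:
 v(b) = C1 + C2*erf(b)


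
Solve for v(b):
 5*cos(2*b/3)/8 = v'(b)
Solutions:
 v(b) = C1 + 15*sin(2*b/3)/16


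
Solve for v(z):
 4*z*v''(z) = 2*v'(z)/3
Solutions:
 v(z) = C1 + C2*z^(7/6)


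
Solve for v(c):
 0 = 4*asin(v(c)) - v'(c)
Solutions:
 Integral(1/asin(_y), (_y, v(c))) = C1 + 4*c


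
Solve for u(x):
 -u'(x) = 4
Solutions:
 u(x) = C1 - 4*x


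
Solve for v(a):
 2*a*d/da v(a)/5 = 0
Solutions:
 v(a) = C1


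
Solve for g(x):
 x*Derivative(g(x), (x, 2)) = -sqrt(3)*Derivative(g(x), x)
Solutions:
 g(x) = C1 + C2*x^(1 - sqrt(3))


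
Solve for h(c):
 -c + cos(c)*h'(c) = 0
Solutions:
 h(c) = C1 + Integral(c/cos(c), c)


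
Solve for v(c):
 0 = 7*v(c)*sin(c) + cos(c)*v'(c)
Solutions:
 v(c) = C1*cos(c)^7


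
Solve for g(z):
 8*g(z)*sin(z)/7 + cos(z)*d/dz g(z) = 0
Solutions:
 g(z) = C1*cos(z)^(8/7)


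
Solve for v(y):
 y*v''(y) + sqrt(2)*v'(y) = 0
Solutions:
 v(y) = C1 + C2*y^(1 - sqrt(2))


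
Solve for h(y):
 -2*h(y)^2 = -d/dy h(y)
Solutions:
 h(y) = -1/(C1 + 2*y)


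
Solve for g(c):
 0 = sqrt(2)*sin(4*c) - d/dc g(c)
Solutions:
 g(c) = C1 - sqrt(2)*cos(4*c)/4


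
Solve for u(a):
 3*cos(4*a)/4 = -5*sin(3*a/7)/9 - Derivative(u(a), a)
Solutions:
 u(a) = C1 - 3*sin(4*a)/16 + 35*cos(3*a/7)/27


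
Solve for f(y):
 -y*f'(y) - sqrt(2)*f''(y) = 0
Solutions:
 f(y) = C1 + C2*erf(2^(1/4)*y/2)


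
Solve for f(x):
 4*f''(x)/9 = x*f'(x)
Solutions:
 f(x) = C1 + C2*erfi(3*sqrt(2)*x/4)


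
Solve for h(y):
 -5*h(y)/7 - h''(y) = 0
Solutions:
 h(y) = C1*sin(sqrt(35)*y/7) + C2*cos(sqrt(35)*y/7)


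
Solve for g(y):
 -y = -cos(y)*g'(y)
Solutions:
 g(y) = C1 + Integral(y/cos(y), y)


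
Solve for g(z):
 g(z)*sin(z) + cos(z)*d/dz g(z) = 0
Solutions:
 g(z) = C1*cos(z)


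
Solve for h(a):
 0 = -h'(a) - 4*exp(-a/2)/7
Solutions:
 h(a) = C1 + 8*exp(-a/2)/7


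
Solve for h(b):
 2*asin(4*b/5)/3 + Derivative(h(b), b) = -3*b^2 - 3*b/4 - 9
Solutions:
 h(b) = C1 - b^3 - 3*b^2/8 - 2*b*asin(4*b/5)/3 - 9*b - sqrt(25 - 16*b^2)/6


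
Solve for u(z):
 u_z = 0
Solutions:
 u(z) = C1


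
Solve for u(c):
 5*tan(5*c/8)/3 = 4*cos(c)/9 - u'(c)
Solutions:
 u(c) = C1 + 8*log(cos(5*c/8))/3 + 4*sin(c)/9


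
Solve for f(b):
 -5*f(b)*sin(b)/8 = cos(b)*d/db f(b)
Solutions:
 f(b) = C1*cos(b)^(5/8)


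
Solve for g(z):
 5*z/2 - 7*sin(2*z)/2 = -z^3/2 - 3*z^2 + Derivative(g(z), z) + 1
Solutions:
 g(z) = C1 + z^4/8 + z^3 + 5*z^2/4 - z + 7*cos(2*z)/4


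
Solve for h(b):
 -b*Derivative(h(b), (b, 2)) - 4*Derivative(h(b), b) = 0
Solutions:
 h(b) = C1 + C2/b^3


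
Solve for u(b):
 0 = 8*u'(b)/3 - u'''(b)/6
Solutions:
 u(b) = C1 + C2*exp(-4*b) + C3*exp(4*b)


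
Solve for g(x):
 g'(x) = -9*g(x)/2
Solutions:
 g(x) = C1*exp(-9*x/2)


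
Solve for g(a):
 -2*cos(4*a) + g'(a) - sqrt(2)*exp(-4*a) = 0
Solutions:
 g(a) = C1 + sin(4*a)/2 - sqrt(2)*exp(-4*a)/4


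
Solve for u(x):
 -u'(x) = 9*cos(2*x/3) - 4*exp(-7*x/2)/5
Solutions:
 u(x) = C1 - 27*sin(2*x/3)/2 - 8*exp(-7*x/2)/35


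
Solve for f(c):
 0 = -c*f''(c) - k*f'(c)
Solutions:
 f(c) = C1 + c^(1 - re(k))*(C2*sin(log(c)*Abs(im(k))) + C3*cos(log(c)*im(k)))


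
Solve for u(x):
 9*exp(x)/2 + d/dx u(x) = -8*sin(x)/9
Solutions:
 u(x) = C1 - 9*exp(x)/2 + 8*cos(x)/9


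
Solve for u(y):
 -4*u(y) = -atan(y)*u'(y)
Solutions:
 u(y) = C1*exp(4*Integral(1/atan(y), y))


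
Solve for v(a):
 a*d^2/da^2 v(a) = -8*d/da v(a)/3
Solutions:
 v(a) = C1 + C2/a^(5/3)


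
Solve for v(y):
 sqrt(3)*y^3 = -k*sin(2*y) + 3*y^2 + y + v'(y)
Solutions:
 v(y) = C1 - k*cos(2*y)/2 + sqrt(3)*y^4/4 - y^3 - y^2/2


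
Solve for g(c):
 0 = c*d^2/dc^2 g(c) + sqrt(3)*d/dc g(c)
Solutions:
 g(c) = C1 + C2*c^(1 - sqrt(3))


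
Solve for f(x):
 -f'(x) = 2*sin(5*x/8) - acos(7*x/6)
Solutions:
 f(x) = C1 + x*acos(7*x/6) - sqrt(36 - 49*x^2)/7 + 16*cos(5*x/8)/5


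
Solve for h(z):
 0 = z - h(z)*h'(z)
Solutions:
 h(z) = -sqrt(C1 + z^2)
 h(z) = sqrt(C1 + z^2)


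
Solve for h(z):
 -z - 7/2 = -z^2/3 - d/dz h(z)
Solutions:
 h(z) = C1 - z^3/9 + z^2/2 + 7*z/2


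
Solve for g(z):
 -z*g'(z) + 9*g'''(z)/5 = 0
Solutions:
 g(z) = C1 + Integral(C2*airyai(15^(1/3)*z/3) + C3*airybi(15^(1/3)*z/3), z)


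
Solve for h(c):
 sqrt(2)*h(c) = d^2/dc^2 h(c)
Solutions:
 h(c) = C1*exp(-2^(1/4)*c) + C2*exp(2^(1/4)*c)


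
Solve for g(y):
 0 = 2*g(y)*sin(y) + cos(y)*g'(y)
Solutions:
 g(y) = C1*cos(y)^2


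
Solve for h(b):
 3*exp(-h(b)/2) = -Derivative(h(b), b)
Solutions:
 h(b) = 2*log(C1 - 3*b/2)


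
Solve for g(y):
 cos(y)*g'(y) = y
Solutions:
 g(y) = C1 + Integral(y/cos(y), y)


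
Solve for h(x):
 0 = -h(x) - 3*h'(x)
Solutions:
 h(x) = C1*exp(-x/3)


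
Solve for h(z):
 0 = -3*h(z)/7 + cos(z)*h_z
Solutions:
 h(z) = C1*(sin(z) + 1)^(3/14)/(sin(z) - 1)^(3/14)


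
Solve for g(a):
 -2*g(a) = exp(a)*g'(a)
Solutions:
 g(a) = C1*exp(2*exp(-a))


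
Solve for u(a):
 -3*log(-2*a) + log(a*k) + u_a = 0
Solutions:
 u(a) = C1 + a*(-log(-k) - 2 + 3*log(2)) + 2*a*log(-a)


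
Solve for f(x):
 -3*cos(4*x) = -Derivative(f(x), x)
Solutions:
 f(x) = C1 + 3*sin(4*x)/4


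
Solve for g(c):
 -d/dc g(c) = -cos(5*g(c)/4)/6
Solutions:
 -c/6 - 2*log(sin(5*g(c)/4) - 1)/5 + 2*log(sin(5*g(c)/4) + 1)/5 = C1


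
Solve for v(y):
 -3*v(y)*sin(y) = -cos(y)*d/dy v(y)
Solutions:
 v(y) = C1/cos(y)^3


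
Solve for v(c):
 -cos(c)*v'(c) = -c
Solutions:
 v(c) = C1 + Integral(c/cos(c), c)


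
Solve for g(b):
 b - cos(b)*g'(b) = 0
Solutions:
 g(b) = C1 + Integral(b/cos(b), b)


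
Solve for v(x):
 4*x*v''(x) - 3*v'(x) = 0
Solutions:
 v(x) = C1 + C2*x^(7/4)


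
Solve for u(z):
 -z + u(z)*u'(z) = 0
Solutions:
 u(z) = -sqrt(C1 + z^2)
 u(z) = sqrt(C1 + z^2)


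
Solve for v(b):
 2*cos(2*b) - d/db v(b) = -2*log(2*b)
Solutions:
 v(b) = C1 + 2*b*log(b) - 2*b + 2*b*log(2) + sin(2*b)


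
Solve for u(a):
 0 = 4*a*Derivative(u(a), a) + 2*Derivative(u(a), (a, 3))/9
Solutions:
 u(a) = C1 + Integral(C2*airyai(-18^(1/3)*a) + C3*airybi(-18^(1/3)*a), a)


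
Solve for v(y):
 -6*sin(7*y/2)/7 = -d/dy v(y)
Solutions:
 v(y) = C1 - 12*cos(7*y/2)/49


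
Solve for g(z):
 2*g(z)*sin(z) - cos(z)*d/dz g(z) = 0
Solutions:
 g(z) = C1/cos(z)^2


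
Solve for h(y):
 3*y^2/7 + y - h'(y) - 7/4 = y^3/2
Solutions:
 h(y) = C1 - y^4/8 + y^3/7 + y^2/2 - 7*y/4


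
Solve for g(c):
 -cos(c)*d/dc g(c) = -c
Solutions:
 g(c) = C1 + Integral(c/cos(c), c)


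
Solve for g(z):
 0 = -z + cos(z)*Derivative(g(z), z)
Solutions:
 g(z) = C1 + Integral(z/cos(z), z)


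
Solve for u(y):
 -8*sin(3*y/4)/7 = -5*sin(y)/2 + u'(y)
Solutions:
 u(y) = C1 + 32*cos(3*y/4)/21 - 5*cos(y)/2


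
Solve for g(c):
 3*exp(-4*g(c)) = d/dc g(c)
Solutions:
 g(c) = log(-I*(C1 + 12*c)^(1/4))
 g(c) = log(I*(C1 + 12*c)^(1/4))
 g(c) = log(-(C1 + 12*c)^(1/4))
 g(c) = log(C1 + 12*c)/4


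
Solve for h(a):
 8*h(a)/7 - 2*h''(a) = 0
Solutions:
 h(a) = C1*exp(-2*sqrt(7)*a/7) + C2*exp(2*sqrt(7)*a/7)


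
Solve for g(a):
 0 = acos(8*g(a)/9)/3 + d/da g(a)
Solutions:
 Integral(1/acos(8*_y/9), (_y, g(a))) = C1 - a/3


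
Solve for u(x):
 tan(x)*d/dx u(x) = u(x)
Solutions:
 u(x) = C1*sin(x)


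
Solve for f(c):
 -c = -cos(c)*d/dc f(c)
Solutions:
 f(c) = C1 + Integral(c/cos(c), c)


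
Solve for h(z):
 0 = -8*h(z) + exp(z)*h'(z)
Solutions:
 h(z) = C1*exp(-8*exp(-z))


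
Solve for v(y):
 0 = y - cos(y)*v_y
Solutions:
 v(y) = C1 + Integral(y/cos(y), y)


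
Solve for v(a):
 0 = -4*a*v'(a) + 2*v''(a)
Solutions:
 v(a) = C1 + C2*erfi(a)


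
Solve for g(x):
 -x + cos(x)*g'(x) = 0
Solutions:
 g(x) = C1 + Integral(x/cos(x), x)


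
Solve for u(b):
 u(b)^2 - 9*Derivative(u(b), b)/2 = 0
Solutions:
 u(b) = -9/(C1 + 2*b)


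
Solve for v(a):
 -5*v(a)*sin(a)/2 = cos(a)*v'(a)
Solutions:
 v(a) = C1*cos(a)^(5/2)


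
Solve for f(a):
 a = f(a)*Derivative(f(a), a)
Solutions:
 f(a) = -sqrt(C1 + a^2)
 f(a) = sqrt(C1 + a^2)


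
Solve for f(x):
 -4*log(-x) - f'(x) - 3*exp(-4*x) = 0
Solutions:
 f(x) = C1 - 4*x*log(-x) + 4*x + 3*exp(-4*x)/4


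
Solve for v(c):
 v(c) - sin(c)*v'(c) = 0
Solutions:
 v(c) = C1*sqrt(cos(c) - 1)/sqrt(cos(c) + 1)


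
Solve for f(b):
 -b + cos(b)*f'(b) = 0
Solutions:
 f(b) = C1 + Integral(b/cos(b), b)


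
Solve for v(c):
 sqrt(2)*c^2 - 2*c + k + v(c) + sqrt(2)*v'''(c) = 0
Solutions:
 v(c) = C3*exp(-2^(5/6)*c/2) - sqrt(2)*c^2 + 2*c - k + (C1*sin(2^(5/6)*sqrt(3)*c/4) + C2*cos(2^(5/6)*sqrt(3)*c/4))*exp(2^(5/6)*c/4)


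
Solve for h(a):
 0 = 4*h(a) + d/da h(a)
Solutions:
 h(a) = C1*exp(-4*a)


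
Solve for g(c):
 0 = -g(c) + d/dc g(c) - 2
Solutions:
 g(c) = C1*exp(c) - 2


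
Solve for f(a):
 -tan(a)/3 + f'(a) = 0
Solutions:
 f(a) = C1 - log(cos(a))/3


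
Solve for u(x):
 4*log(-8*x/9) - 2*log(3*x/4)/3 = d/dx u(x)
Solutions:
 u(x) = C1 + 10*x*log(x)/3 + x*(-9*log(3) - 10/3 + log(6)/3 + 13*log(2) + 4*I*pi)


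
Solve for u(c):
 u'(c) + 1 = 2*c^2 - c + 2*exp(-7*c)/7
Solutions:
 u(c) = C1 + 2*c^3/3 - c^2/2 - c - 2*exp(-7*c)/49


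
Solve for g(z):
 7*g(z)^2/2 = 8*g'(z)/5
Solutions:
 g(z) = -16/(C1 + 35*z)


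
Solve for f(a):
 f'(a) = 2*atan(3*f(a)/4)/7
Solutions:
 Integral(1/atan(3*_y/4), (_y, f(a))) = C1 + 2*a/7


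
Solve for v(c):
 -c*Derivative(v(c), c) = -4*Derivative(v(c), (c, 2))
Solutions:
 v(c) = C1 + C2*erfi(sqrt(2)*c/4)


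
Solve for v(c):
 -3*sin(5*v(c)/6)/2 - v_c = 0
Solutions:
 3*c/2 + 3*log(cos(5*v(c)/6) - 1)/5 - 3*log(cos(5*v(c)/6) + 1)/5 = C1


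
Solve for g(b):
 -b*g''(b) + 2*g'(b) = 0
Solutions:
 g(b) = C1 + C2*b^3


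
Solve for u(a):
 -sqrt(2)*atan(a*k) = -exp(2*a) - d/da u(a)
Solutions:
 u(a) = C1 + sqrt(2)*Piecewise((a*atan(a*k) - log(a^2*k^2 + 1)/(2*k), Ne(k, 0)), (0, True)) - exp(2*a)/2


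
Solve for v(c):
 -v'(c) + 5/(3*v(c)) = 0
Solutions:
 v(c) = -sqrt(C1 + 30*c)/3
 v(c) = sqrt(C1 + 30*c)/3


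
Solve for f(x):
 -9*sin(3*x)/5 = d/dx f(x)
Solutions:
 f(x) = C1 + 3*cos(3*x)/5


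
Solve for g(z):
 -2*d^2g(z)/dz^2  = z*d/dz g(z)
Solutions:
 g(z) = C1 + C2*erf(z/2)


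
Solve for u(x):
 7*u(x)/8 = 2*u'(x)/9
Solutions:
 u(x) = C1*exp(63*x/16)


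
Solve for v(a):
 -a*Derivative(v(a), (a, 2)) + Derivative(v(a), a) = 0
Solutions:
 v(a) = C1 + C2*a^2


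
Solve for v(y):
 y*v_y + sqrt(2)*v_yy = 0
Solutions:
 v(y) = C1 + C2*erf(2^(1/4)*y/2)


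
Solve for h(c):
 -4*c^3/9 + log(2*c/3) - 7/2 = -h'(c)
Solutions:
 h(c) = C1 + c^4/9 - c*log(c) + c*log(3/2) + 9*c/2


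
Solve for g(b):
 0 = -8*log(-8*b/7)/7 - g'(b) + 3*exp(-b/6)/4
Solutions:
 g(b) = C1 - 8*b*log(-b)/7 + 8*b*(-3*log(2) + 1 + log(7))/7 - 9*exp(-b/6)/2


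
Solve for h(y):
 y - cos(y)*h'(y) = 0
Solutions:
 h(y) = C1 + Integral(y/cos(y), y)


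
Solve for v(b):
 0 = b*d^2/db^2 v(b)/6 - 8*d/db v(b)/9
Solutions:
 v(b) = C1 + C2*b^(19/3)


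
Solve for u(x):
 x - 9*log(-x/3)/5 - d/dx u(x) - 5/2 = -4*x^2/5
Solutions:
 u(x) = C1 + 4*x^3/15 + x^2/2 - 9*x*log(-x)/5 + x*(-7 + 18*log(3))/10


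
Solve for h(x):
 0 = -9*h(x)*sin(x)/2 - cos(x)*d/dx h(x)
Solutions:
 h(x) = C1*cos(x)^(9/2)


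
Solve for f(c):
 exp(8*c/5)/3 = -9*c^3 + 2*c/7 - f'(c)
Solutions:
 f(c) = C1 - 9*c^4/4 + c^2/7 - 5*exp(8*c/5)/24


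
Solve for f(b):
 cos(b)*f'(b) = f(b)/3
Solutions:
 f(b) = C1*(sin(b) + 1)^(1/6)/(sin(b) - 1)^(1/6)


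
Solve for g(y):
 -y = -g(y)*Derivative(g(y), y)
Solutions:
 g(y) = -sqrt(C1 + y^2)
 g(y) = sqrt(C1 + y^2)


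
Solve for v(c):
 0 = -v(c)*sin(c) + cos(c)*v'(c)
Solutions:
 v(c) = C1/cos(c)


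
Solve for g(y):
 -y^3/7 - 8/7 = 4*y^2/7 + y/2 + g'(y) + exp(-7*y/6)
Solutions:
 g(y) = C1 - y^4/28 - 4*y^3/21 - y^2/4 - 8*y/7 + 6*exp(-7*y/6)/7


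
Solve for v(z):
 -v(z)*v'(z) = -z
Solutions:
 v(z) = -sqrt(C1 + z^2)
 v(z) = sqrt(C1 + z^2)


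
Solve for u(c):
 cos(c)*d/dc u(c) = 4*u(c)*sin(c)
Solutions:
 u(c) = C1/cos(c)^4


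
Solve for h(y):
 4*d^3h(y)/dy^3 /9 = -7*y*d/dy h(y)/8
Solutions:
 h(y) = C1 + Integral(C2*airyai(-126^(1/3)*y/4) + C3*airybi(-126^(1/3)*y/4), y)


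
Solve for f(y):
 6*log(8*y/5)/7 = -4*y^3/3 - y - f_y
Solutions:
 f(y) = C1 - y^4/3 - y^2/2 - 6*y*log(y)/7 - 18*y*log(2)/7 + 6*y/7 + 6*y*log(5)/7


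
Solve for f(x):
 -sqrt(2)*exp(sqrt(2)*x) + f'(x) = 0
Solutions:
 f(x) = C1 + exp(sqrt(2)*x)


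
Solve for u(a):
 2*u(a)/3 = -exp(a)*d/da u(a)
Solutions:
 u(a) = C1*exp(2*exp(-a)/3)


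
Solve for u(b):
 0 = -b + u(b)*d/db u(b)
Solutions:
 u(b) = -sqrt(C1 + b^2)
 u(b) = sqrt(C1 + b^2)


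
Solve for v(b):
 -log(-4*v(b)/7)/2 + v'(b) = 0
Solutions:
 -2*Integral(1/(log(-_y) - log(7) + 2*log(2)), (_y, v(b))) = C1 - b


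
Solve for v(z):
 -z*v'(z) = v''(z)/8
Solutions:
 v(z) = C1 + C2*erf(2*z)


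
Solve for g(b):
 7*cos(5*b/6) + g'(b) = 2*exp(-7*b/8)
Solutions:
 g(b) = C1 - 42*sin(5*b/6)/5 - 16*exp(-7*b/8)/7


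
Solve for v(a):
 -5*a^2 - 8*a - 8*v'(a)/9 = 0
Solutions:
 v(a) = C1 - 15*a^3/8 - 9*a^2/2


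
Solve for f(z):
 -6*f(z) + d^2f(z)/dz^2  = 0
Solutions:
 f(z) = C1*exp(-sqrt(6)*z) + C2*exp(sqrt(6)*z)


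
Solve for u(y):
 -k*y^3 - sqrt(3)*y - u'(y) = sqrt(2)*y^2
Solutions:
 u(y) = C1 - k*y^4/4 - sqrt(2)*y^3/3 - sqrt(3)*y^2/2


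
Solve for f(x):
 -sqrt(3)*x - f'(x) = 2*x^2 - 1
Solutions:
 f(x) = C1 - 2*x^3/3 - sqrt(3)*x^2/2 + x


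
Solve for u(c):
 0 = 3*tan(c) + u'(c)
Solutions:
 u(c) = C1 + 3*log(cos(c))


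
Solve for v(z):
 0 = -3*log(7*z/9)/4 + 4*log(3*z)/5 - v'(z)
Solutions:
 v(z) = C1 + z*log(z)/20 - 3*z*log(7)/4 - z/20 + 23*z*log(3)/10


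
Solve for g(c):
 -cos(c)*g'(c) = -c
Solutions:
 g(c) = C1 + Integral(c/cos(c), c)


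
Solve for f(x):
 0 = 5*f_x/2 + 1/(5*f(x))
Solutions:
 f(x) = -sqrt(C1 - 4*x)/5
 f(x) = sqrt(C1 - 4*x)/5


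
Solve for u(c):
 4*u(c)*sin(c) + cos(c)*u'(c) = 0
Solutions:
 u(c) = C1*cos(c)^4


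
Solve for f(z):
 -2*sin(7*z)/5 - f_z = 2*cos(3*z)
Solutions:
 f(z) = C1 - 2*sin(3*z)/3 + 2*cos(7*z)/35


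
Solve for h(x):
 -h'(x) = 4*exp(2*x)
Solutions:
 h(x) = C1 - 2*exp(2*x)


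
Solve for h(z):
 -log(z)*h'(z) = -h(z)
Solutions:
 h(z) = C1*exp(li(z))


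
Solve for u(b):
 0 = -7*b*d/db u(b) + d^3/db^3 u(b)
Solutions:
 u(b) = C1 + Integral(C2*airyai(7^(1/3)*b) + C3*airybi(7^(1/3)*b), b)


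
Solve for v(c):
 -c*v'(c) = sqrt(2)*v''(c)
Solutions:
 v(c) = C1 + C2*erf(2^(1/4)*c/2)


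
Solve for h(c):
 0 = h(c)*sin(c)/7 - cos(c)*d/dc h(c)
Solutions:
 h(c) = C1/cos(c)^(1/7)


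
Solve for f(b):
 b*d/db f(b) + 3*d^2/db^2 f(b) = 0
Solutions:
 f(b) = C1 + C2*erf(sqrt(6)*b/6)


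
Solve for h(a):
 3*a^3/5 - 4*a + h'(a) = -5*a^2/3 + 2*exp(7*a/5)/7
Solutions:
 h(a) = C1 - 3*a^4/20 - 5*a^3/9 + 2*a^2 + 10*exp(7*a/5)/49


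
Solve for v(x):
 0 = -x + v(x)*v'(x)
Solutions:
 v(x) = -sqrt(C1 + x^2)
 v(x) = sqrt(C1 + x^2)


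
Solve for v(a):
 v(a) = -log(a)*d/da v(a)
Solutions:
 v(a) = C1*exp(-li(a))


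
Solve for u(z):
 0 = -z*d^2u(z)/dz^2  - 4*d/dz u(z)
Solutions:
 u(z) = C1 + C2/z^3


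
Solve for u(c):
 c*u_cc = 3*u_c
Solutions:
 u(c) = C1 + C2*c^4


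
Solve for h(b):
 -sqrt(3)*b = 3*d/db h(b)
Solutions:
 h(b) = C1 - sqrt(3)*b^2/6


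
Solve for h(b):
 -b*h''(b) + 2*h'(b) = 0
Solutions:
 h(b) = C1 + C2*b^3


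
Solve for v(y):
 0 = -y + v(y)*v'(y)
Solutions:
 v(y) = -sqrt(C1 + y^2)
 v(y) = sqrt(C1 + y^2)


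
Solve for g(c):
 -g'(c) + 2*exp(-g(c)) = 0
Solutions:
 g(c) = log(C1 + 2*c)


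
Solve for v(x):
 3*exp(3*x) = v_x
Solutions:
 v(x) = C1 + exp(3*x)


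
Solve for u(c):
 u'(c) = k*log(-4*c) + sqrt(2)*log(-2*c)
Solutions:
 u(c) = C1 + c*(k + sqrt(2))*log(-c) + c*(-k + 2*k*log(2) - sqrt(2) + sqrt(2)*log(2))


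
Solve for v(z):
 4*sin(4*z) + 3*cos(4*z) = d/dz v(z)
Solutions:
 v(z) = C1 + 3*sin(4*z)/4 - cos(4*z)


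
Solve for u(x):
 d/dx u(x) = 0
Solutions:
 u(x) = C1


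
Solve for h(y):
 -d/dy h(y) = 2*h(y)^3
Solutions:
 h(y) = -sqrt(2)*sqrt(-1/(C1 - 2*y))/2
 h(y) = sqrt(2)*sqrt(-1/(C1 - 2*y))/2


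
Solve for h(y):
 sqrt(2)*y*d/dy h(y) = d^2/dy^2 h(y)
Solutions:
 h(y) = C1 + C2*erfi(2^(3/4)*y/2)


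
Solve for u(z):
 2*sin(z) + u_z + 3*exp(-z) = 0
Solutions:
 u(z) = C1 + 2*cos(z) + 3*exp(-z)


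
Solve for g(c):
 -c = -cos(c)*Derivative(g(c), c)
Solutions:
 g(c) = C1 + Integral(c/cos(c), c)


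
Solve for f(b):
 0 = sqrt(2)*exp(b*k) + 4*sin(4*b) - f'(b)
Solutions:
 f(b) = C1 - cos(4*b) + sqrt(2)*exp(b*k)/k


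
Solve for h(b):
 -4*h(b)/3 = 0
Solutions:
 h(b) = 0


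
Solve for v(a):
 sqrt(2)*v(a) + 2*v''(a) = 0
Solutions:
 v(a) = C1*sin(2^(3/4)*a/2) + C2*cos(2^(3/4)*a/2)


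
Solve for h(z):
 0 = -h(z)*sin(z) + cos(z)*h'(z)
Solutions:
 h(z) = C1/cos(z)


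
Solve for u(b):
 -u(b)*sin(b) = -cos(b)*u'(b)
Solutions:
 u(b) = C1/cos(b)


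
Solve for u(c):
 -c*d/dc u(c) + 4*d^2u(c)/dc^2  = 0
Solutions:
 u(c) = C1 + C2*erfi(sqrt(2)*c/4)


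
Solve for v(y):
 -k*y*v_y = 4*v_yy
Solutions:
 v(y) = Piecewise((-sqrt(2)*sqrt(pi)*C1*erf(sqrt(2)*sqrt(k)*y/4)/sqrt(k) - C2, (k > 0) | (k < 0)), (-C1*y - C2, True))


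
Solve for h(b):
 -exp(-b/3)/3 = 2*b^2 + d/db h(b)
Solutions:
 h(b) = C1 - 2*b^3/3 + exp(-b/3)


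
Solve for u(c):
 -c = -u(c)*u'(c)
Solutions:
 u(c) = -sqrt(C1 + c^2)
 u(c) = sqrt(C1 + c^2)


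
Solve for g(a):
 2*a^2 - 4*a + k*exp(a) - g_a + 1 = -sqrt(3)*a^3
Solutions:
 g(a) = C1 + sqrt(3)*a^4/4 + 2*a^3/3 - 2*a^2 + a + k*exp(a)


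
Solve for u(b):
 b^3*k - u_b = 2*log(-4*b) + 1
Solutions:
 u(b) = C1 + b^4*k/4 - 2*b*log(-b) + b*(1 - 4*log(2))


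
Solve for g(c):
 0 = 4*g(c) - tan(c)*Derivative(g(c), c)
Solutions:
 g(c) = C1*sin(c)^4


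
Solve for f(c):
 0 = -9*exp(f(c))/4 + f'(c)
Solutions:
 f(c) = log(-1/(C1 + 9*c)) + 2*log(2)


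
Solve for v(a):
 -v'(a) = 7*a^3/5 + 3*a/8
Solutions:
 v(a) = C1 - 7*a^4/20 - 3*a^2/16


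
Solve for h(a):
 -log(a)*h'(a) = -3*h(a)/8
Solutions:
 h(a) = C1*exp(3*li(a)/8)


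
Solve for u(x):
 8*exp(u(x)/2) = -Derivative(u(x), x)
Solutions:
 u(x) = 2*log(1/(C1 + 8*x)) + 2*log(2)


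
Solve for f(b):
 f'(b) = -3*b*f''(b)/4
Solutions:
 f(b) = C1 + C2/b^(1/3)


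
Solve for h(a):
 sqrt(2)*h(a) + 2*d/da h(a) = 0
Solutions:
 h(a) = C1*exp(-sqrt(2)*a/2)


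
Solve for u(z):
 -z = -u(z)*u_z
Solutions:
 u(z) = -sqrt(C1 + z^2)
 u(z) = sqrt(C1 + z^2)


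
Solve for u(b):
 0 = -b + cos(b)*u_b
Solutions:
 u(b) = C1 + Integral(b/cos(b), b)


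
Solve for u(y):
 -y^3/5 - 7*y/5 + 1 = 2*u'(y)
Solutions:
 u(y) = C1 - y^4/40 - 7*y^2/20 + y/2


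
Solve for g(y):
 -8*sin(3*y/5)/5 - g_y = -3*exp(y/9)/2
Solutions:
 g(y) = C1 + 27*exp(y/9)/2 + 8*cos(3*y/5)/3


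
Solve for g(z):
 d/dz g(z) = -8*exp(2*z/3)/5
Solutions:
 g(z) = C1 - 12*exp(2*z/3)/5


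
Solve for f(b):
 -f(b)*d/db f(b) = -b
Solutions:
 f(b) = -sqrt(C1 + b^2)
 f(b) = sqrt(C1 + b^2)


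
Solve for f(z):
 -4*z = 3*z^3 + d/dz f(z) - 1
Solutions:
 f(z) = C1 - 3*z^4/4 - 2*z^2 + z


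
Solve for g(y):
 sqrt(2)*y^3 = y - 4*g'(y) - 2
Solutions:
 g(y) = C1 - sqrt(2)*y^4/16 + y^2/8 - y/2


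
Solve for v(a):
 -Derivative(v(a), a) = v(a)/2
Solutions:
 v(a) = C1*exp(-a/2)


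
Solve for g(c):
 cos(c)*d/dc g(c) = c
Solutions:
 g(c) = C1 + Integral(c/cos(c), c)


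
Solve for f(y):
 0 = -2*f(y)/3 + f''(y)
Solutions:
 f(y) = C1*exp(-sqrt(6)*y/3) + C2*exp(sqrt(6)*y/3)


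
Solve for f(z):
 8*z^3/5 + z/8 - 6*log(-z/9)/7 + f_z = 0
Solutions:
 f(z) = C1 - 2*z^4/5 - z^2/16 + 6*z*log(-z)/7 + 6*z*(-2*log(3) - 1)/7


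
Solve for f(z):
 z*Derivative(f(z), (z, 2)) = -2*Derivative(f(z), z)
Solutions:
 f(z) = C1 + C2/z


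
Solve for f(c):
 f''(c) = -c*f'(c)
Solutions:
 f(c) = C1 + C2*erf(sqrt(2)*c/2)


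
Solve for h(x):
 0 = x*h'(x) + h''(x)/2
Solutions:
 h(x) = C1 + C2*erf(x)


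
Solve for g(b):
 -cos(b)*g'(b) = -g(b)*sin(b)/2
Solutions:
 g(b) = C1/sqrt(cos(b))


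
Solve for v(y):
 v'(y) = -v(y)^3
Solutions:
 v(y) = -sqrt(2)*sqrt(-1/(C1 - y))/2
 v(y) = sqrt(2)*sqrt(-1/(C1 - y))/2


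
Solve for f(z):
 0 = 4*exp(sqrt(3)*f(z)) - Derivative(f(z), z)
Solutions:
 f(z) = sqrt(3)*(2*log(-1/(C1 + 4*z)) - log(3))/6


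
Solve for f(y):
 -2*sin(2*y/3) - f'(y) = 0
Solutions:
 f(y) = C1 + 3*cos(2*y/3)


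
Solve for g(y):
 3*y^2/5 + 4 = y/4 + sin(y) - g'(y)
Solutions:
 g(y) = C1 - y^3/5 + y^2/8 - 4*y - cos(y)


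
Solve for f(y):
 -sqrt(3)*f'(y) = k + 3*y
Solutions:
 f(y) = C1 - sqrt(3)*k*y/3 - sqrt(3)*y^2/2


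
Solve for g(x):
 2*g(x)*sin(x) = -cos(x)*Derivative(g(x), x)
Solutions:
 g(x) = C1*cos(x)^2


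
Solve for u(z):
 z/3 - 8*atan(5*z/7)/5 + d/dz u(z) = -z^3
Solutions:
 u(z) = C1 - z^4/4 - z^2/6 + 8*z*atan(5*z/7)/5 - 28*log(25*z^2 + 49)/25


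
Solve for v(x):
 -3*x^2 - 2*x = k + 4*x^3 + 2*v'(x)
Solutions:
 v(x) = C1 - k*x/2 - x^4/2 - x^3/2 - x^2/2


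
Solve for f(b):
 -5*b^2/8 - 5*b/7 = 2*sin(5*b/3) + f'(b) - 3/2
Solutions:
 f(b) = C1 - 5*b^3/24 - 5*b^2/14 + 3*b/2 + 6*cos(5*b/3)/5


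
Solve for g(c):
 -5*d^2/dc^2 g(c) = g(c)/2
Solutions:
 g(c) = C1*sin(sqrt(10)*c/10) + C2*cos(sqrt(10)*c/10)


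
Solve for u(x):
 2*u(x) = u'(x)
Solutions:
 u(x) = C1*exp(2*x)


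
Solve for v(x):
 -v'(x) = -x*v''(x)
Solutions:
 v(x) = C1 + C2*x^2


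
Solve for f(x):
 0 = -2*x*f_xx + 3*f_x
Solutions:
 f(x) = C1 + C2*x^(5/2)


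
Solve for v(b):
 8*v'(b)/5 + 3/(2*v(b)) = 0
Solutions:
 v(b) = -sqrt(C1 - 30*b)/4
 v(b) = sqrt(C1 - 30*b)/4


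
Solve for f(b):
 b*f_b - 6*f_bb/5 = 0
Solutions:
 f(b) = C1 + C2*erfi(sqrt(15)*b/6)


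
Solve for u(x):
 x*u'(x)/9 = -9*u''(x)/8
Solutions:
 u(x) = C1 + C2*erf(2*x/9)


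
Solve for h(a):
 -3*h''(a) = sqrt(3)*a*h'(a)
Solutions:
 h(a) = C1 + C2*erf(sqrt(2)*3^(3/4)*a/6)


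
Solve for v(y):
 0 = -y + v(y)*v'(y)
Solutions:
 v(y) = -sqrt(C1 + y^2)
 v(y) = sqrt(C1 + y^2)


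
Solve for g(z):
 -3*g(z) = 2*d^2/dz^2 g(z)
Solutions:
 g(z) = C1*sin(sqrt(6)*z/2) + C2*cos(sqrt(6)*z/2)


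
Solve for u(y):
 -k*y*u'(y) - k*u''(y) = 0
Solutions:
 u(y) = C1 + C2*erf(sqrt(2)*y/2)


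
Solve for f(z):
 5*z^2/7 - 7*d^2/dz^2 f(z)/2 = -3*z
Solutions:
 f(z) = C1 + C2*z + 5*z^4/294 + z^3/7


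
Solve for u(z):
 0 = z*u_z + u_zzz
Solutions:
 u(z) = C1 + Integral(C2*airyai(-z) + C3*airybi(-z), z)


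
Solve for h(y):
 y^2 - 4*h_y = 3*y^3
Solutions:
 h(y) = C1 - 3*y^4/16 + y^3/12


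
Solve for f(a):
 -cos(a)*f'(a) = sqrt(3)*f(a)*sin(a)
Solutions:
 f(a) = C1*cos(a)^(sqrt(3))


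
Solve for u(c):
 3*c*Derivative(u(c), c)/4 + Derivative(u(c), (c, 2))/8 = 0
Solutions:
 u(c) = C1 + C2*erf(sqrt(3)*c)


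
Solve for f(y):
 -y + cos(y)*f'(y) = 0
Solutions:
 f(y) = C1 + Integral(y/cos(y), y)


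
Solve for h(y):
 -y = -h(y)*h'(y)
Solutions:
 h(y) = -sqrt(C1 + y^2)
 h(y) = sqrt(C1 + y^2)


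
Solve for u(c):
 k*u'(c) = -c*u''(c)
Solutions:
 u(c) = C1 + c^(1 - re(k))*(C2*sin(log(c)*Abs(im(k))) + C3*cos(log(c)*im(k)))


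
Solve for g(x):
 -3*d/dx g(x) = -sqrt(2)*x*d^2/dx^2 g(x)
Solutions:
 g(x) = C1 + C2*x^(1 + 3*sqrt(2)/2)


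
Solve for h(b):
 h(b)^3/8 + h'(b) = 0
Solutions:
 h(b) = -2*sqrt(-1/(C1 - b))
 h(b) = 2*sqrt(-1/(C1 - b))


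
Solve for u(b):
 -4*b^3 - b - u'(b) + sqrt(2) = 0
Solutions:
 u(b) = C1 - b^4 - b^2/2 + sqrt(2)*b


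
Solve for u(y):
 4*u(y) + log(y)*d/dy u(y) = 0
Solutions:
 u(y) = C1*exp(-4*li(y))


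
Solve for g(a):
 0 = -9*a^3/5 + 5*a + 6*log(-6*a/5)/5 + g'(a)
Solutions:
 g(a) = C1 + 9*a^4/20 - 5*a^2/2 - 6*a*log(-a)/5 + 6*a*(-log(6) + 1 + log(5))/5


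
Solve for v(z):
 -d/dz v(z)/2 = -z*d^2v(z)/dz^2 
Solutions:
 v(z) = C1 + C2*z^(3/2)


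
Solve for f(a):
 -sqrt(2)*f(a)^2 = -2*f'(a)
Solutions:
 f(a) = -2/(C1 + sqrt(2)*a)


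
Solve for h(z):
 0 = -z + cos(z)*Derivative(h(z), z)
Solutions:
 h(z) = C1 + Integral(z/cos(z), z)


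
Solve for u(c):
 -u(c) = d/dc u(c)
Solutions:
 u(c) = C1*exp(-c)


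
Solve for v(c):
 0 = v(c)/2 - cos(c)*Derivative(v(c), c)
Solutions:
 v(c) = C1*(sin(c) + 1)^(1/4)/(sin(c) - 1)^(1/4)


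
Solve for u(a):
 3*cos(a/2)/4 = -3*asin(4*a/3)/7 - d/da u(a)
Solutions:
 u(a) = C1 - 3*a*asin(4*a/3)/7 - 3*sqrt(9 - 16*a^2)/28 - 3*sin(a/2)/2


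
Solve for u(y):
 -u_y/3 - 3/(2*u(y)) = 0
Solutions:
 u(y) = -sqrt(C1 - 9*y)
 u(y) = sqrt(C1 - 9*y)


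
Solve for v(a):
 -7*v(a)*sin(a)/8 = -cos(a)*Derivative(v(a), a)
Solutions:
 v(a) = C1/cos(a)^(7/8)


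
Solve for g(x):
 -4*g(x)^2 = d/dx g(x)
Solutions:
 g(x) = 1/(C1 + 4*x)


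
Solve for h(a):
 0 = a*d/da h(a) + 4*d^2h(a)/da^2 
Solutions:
 h(a) = C1 + C2*erf(sqrt(2)*a/4)


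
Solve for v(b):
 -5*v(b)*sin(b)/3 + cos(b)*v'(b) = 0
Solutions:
 v(b) = C1/cos(b)^(5/3)


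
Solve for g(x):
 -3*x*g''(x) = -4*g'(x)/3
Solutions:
 g(x) = C1 + C2*x^(13/9)


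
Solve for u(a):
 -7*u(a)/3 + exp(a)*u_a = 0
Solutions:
 u(a) = C1*exp(-7*exp(-a)/3)


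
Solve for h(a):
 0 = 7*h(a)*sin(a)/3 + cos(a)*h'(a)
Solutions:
 h(a) = C1*cos(a)^(7/3)


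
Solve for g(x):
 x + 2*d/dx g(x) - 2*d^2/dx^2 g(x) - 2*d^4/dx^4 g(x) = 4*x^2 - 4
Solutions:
 g(x) = C1 + C2*exp(-x*(-2*18^(1/3)/(9 + sqrt(93))^(1/3) + 12^(1/3)*(9 + sqrt(93))^(1/3))/12)*sin(2^(1/3)*3^(1/6)*x*(6/(9 + sqrt(93))^(1/3) + 2^(1/3)*3^(2/3)*(9 + sqrt(93))^(1/3))/12) + C3*exp(-x*(-2*18^(1/3)/(9 + sqrt(93))^(1/3) + 12^(1/3)*(9 + sqrt(93))^(1/3))/12)*cos(2^(1/3)*3^(1/6)*x*(6/(9 + sqrt(93))^(1/3) + 2^(1/3)*3^(2/3)*(9 + sqrt(93))^(1/3))/12) + C4*exp(x*(-2*18^(1/3)/(9 + sqrt(93))^(1/3) + 12^(1/3)*(9 + sqrt(93))^(1/3))/6) + 2*x^3/3 + 7*x^2/4 + 3*x/2


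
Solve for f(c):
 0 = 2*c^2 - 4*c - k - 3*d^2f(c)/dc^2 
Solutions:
 f(c) = C1 + C2*c + c^4/18 - 2*c^3/9 - c^2*k/6


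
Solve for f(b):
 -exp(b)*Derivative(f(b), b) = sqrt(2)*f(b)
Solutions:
 f(b) = C1*exp(sqrt(2)*exp(-b))


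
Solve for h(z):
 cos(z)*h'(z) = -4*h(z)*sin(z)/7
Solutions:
 h(z) = C1*cos(z)^(4/7)


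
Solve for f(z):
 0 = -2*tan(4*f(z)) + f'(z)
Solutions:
 f(z) = -asin(C1*exp(8*z))/4 + pi/4
 f(z) = asin(C1*exp(8*z))/4


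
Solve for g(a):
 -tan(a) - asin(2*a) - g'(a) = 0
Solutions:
 g(a) = C1 - a*asin(2*a) - sqrt(1 - 4*a^2)/2 + log(cos(a))


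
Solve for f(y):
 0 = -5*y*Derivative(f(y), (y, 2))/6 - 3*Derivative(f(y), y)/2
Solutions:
 f(y) = C1 + C2/y^(4/5)


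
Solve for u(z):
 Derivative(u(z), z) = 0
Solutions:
 u(z) = C1


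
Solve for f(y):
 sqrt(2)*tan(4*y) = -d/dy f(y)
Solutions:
 f(y) = C1 + sqrt(2)*log(cos(4*y))/4


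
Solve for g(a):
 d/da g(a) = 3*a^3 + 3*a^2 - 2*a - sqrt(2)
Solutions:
 g(a) = C1 + 3*a^4/4 + a^3 - a^2 - sqrt(2)*a


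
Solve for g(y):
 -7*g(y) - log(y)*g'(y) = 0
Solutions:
 g(y) = C1*exp(-7*li(y))


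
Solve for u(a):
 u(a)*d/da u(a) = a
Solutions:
 u(a) = -sqrt(C1 + a^2)
 u(a) = sqrt(C1 + a^2)


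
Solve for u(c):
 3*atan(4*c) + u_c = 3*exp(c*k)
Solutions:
 u(c) = C1 - 3*c*atan(4*c) + 3*Piecewise((exp(c*k)/k, Ne(k, 0)), (c, True)) + 3*log(16*c^2 + 1)/8
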